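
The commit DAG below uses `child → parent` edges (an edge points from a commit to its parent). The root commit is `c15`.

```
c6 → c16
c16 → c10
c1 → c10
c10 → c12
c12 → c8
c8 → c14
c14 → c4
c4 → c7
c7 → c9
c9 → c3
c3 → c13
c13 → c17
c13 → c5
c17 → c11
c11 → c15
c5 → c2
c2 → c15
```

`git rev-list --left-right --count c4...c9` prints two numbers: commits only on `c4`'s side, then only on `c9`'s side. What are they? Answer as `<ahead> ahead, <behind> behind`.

Reachable from c4: {c11, c13, c15, c17, c2, c3, c4, c5, c7, c9}.
Reachable from c9: {c11, c13, c15, c17, c2, c3, c5, c9}.
Only in c4's history (ahead): {c4, c7} — 2.
Only in c9's history (behind): {} — 0.

2 ahead, 0 behind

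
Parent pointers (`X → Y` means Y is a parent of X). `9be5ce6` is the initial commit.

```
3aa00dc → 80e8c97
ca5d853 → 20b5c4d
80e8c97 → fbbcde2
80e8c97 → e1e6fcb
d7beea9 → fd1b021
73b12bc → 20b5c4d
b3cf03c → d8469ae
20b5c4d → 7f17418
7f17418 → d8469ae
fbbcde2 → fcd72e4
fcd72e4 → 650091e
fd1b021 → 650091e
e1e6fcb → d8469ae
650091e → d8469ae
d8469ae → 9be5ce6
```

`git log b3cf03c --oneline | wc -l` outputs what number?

Walking parent pointers from b3cf03c: reachable set = {9be5ce6, b3cf03c, d8469ae}.
That is 3 commits.

3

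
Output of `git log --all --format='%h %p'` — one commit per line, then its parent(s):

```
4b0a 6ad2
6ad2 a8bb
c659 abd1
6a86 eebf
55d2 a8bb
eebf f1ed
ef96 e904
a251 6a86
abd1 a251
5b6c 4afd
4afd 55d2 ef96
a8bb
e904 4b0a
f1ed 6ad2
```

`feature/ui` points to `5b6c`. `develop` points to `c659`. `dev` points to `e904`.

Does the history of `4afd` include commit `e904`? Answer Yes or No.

Ancestors of 4afd (commits reachable by following parents): {4afd, 4b0a, 55d2, 6ad2, a8bb, e904, ef96}.
e904 is in that set, so it is an ancestor of 4afd.

Yes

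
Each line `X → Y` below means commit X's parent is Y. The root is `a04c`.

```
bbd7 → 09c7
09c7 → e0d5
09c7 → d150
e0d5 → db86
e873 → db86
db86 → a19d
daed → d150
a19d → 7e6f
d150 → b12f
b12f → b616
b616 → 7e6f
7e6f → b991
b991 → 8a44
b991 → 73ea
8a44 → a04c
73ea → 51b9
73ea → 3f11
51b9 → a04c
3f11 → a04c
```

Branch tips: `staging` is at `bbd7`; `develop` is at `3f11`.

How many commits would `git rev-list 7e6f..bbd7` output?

Reachable from bbd7: {09c7, 3f11, 51b9, 73ea, 7e6f, 8a44, a04c, a19d, b12f, b616, b991, bbd7, d150, db86, e0d5}.
Reachable from 7e6f: {3f11, 51b9, 73ea, 7e6f, 8a44, a04c, b991}.
In bbd7's history but not 7e6f's: {09c7, a19d, b12f, b616, bbd7, d150, db86, e0d5} — 8 commits.

8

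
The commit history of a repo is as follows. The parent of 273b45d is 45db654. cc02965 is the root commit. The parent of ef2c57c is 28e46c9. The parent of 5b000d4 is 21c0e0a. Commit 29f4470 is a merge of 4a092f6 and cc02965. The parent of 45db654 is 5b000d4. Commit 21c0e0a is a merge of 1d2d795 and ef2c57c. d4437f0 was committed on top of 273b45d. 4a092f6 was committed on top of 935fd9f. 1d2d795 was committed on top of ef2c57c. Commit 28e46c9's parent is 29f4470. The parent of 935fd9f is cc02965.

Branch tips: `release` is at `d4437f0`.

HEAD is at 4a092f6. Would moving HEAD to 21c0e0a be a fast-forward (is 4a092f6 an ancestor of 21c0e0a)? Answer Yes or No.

A fast-forward from 4a092f6 to 21c0e0a is possible iff 4a092f6 is an ancestor of 21c0e0a.
Ancestors of 21c0e0a: {1d2d795, 21c0e0a, 28e46c9, 29f4470, 4a092f6, 935fd9f, cc02965, ef2c57c}.
4a092f6 is among them, so fast-forward is possible.

Yes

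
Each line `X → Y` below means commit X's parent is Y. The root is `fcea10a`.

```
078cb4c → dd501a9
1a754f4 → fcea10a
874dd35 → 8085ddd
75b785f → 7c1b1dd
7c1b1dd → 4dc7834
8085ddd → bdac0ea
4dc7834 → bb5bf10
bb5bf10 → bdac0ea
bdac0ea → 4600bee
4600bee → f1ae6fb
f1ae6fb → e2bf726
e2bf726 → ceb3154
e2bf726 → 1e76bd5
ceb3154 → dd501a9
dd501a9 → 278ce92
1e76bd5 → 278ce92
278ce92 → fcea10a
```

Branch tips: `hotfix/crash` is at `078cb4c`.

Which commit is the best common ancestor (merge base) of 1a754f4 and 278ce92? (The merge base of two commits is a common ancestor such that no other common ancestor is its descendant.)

fcea10a

Ancestors of 1a754f4: {1a754f4, fcea10a}.
Ancestors of 278ce92: {278ce92, fcea10a}.
Common ancestors: {fcea10a}.
The only common ancestor is fcea10a, so it is the merge base.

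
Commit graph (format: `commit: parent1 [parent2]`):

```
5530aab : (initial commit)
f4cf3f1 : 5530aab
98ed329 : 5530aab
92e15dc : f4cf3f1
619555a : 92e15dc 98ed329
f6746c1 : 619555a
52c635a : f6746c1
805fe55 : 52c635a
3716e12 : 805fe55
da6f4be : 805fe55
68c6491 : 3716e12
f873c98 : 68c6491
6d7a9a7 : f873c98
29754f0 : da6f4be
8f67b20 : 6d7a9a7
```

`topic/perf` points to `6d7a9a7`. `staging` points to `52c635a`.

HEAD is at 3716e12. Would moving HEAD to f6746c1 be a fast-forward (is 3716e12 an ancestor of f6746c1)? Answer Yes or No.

A fast-forward from 3716e12 to f6746c1 is possible iff 3716e12 is an ancestor of f6746c1.
Ancestors of f6746c1: {5530aab, 619555a, 92e15dc, 98ed329, f4cf3f1, f6746c1}.
3716e12 is not among them, so fast-forward is not possible.

No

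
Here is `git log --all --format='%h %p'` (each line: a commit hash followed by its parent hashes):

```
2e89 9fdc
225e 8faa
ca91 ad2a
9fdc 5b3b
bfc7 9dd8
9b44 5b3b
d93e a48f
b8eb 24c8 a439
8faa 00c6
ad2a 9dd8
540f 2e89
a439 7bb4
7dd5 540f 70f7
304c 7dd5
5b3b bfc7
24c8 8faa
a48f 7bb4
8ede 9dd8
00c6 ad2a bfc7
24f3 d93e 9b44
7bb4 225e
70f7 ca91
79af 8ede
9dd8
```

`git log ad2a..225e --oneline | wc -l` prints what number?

4

Reachable from 225e: {00c6, 225e, 8faa, 9dd8, ad2a, bfc7}.
Reachable from ad2a: {9dd8, ad2a}.
In 225e's history but not ad2a's: {00c6, 225e, 8faa, bfc7} — 4 commits.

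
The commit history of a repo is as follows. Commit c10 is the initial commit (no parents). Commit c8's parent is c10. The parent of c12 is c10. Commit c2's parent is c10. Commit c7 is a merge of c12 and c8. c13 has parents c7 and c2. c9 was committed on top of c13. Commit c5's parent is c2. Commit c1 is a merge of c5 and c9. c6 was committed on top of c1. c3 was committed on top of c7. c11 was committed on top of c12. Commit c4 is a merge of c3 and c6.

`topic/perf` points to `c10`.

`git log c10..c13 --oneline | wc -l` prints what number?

Reachable from c13: {c10, c12, c13, c2, c7, c8}.
Reachable from c10: {c10}.
In c13's history but not c10's: {c12, c13, c2, c7, c8} — 5 commits.

5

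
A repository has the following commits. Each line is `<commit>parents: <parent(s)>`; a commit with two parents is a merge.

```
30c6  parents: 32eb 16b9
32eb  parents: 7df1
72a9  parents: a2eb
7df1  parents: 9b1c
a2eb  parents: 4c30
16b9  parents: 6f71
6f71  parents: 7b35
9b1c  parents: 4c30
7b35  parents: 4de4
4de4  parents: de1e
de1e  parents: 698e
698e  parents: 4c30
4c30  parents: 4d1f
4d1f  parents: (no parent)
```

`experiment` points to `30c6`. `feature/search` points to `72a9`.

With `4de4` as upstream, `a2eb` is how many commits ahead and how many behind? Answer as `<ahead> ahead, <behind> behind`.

Reachable from a2eb: {4c30, 4d1f, a2eb}.
Reachable from 4de4: {4c30, 4d1f, 4de4, 698e, de1e}.
Only in a2eb's history (ahead): {a2eb} — 1.
Only in 4de4's history (behind): {4de4, 698e, de1e} — 3.

1 ahead, 3 behind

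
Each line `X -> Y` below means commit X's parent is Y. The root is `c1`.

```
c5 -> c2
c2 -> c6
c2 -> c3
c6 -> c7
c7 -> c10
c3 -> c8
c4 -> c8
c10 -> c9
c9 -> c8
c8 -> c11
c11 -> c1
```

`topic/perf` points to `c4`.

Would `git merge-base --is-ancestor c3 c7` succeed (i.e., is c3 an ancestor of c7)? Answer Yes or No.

Ancestors of c7: {c1, c10, c11, c7, c8, c9}.
c3 is not in that set, so it is not an ancestor of c7.

No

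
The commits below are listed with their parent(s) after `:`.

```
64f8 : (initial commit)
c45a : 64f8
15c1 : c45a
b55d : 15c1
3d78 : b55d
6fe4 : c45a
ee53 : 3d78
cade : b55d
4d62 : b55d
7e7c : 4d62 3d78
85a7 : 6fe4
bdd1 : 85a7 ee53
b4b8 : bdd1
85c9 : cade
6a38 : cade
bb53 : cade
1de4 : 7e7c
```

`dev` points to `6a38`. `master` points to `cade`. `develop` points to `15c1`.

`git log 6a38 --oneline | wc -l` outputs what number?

6

Walking parent pointers from 6a38: reachable set = {15c1, 64f8, 6a38, b55d, c45a, cade}.
That is 6 commits.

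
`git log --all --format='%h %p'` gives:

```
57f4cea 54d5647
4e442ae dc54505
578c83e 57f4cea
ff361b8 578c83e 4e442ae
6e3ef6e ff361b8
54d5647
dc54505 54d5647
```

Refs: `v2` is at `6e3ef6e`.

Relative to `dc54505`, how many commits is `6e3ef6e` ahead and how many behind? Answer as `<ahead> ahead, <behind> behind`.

Reachable from 6e3ef6e: {4e442ae, 54d5647, 578c83e, 57f4cea, 6e3ef6e, dc54505, ff361b8}.
Reachable from dc54505: {54d5647, dc54505}.
Only in 6e3ef6e's history (ahead): {4e442ae, 578c83e, 57f4cea, 6e3ef6e, ff361b8} — 5.
Only in dc54505's history (behind): {} — 0.

5 ahead, 0 behind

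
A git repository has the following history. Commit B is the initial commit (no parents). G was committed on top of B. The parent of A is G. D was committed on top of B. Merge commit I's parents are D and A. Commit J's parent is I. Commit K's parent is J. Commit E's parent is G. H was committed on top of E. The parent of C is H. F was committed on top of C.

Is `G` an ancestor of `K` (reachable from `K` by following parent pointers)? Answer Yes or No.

Ancestors of K (commits reachable by following parents): {A, B, D, G, I, J, K}.
G is in that set, so it is an ancestor of K.

Yes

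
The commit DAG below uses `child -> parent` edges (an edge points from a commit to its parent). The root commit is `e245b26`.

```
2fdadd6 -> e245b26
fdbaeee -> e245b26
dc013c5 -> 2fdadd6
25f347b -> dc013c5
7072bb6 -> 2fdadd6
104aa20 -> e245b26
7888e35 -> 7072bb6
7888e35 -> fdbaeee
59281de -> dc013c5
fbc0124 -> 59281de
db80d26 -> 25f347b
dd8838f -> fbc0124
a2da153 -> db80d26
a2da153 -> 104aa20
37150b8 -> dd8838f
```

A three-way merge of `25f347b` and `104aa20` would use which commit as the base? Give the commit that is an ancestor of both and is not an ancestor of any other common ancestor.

e245b26

Ancestors of 25f347b: {25f347b, 2fdadd6, dc013c5, e245b26}.
Ancestors of 104aa20: {104aa20, e245b26}.
Common ancestors: {e245b26}.
The only common ancestor is e245b26, so it is the merge base.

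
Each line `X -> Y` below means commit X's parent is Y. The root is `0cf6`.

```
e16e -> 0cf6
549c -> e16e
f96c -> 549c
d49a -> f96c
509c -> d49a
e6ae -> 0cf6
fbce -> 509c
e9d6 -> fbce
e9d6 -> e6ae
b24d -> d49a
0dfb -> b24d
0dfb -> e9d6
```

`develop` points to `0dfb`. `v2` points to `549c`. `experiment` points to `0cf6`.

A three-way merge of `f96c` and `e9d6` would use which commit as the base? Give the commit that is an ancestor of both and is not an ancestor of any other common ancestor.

Ancestors of f96c: {0cf6, 549c, e16e, f96c}.
Ancestors of e9d6: {0cf6, 509c, 549c, d49a, e16e, e6ae, e9d6, f96c, fbce}.
Common ancestors: {0cf6, 549c, e16e, f96c}.
Among these, f96c is not an ancestor of any other common ancestor — it is the merge base.

f96c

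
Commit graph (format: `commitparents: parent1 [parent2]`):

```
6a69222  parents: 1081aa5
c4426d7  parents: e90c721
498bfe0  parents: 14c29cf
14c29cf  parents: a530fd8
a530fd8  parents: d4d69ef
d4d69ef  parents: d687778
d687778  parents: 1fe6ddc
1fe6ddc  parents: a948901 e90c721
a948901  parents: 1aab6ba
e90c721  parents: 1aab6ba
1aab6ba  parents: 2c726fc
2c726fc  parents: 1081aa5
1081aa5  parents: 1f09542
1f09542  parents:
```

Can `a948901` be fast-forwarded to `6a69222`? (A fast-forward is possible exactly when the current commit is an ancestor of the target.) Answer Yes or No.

A fast-forward from a948901 to 6a69222 is possible iff a948901 is an ancestor of 6a69222.
Ancestors of 6a69222: {1081aa5, 1f09542, 6a69222}.
a948901 is not among them, so fast-forward is not possible.

No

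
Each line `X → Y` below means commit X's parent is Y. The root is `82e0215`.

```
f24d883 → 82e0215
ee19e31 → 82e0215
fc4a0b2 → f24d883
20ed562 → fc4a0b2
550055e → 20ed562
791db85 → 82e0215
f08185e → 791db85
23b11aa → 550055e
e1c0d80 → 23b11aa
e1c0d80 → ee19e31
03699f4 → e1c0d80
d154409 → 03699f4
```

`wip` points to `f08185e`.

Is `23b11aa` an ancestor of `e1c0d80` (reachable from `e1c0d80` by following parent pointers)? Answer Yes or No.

Ancestors of e1c0d80 (commits reachable by following parents): {20ed562, 23b11aa, 550055e, 82e0215, e1c0d80, ee19e31, f24d883, fc4a0b2}.
23b11aa is in that set, so it is an ancestor of e1c0d80.

Yes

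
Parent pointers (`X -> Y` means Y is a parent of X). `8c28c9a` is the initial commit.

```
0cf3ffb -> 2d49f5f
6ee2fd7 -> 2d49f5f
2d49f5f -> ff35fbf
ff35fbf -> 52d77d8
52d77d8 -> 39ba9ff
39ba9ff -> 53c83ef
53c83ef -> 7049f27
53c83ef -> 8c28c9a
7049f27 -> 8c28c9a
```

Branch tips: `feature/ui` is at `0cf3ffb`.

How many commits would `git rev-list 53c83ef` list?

Walking parent pointers from 53c83ef: reachable set = {53c83ef, 7049f27, 8c28c9a}.
That is 3 commits.

3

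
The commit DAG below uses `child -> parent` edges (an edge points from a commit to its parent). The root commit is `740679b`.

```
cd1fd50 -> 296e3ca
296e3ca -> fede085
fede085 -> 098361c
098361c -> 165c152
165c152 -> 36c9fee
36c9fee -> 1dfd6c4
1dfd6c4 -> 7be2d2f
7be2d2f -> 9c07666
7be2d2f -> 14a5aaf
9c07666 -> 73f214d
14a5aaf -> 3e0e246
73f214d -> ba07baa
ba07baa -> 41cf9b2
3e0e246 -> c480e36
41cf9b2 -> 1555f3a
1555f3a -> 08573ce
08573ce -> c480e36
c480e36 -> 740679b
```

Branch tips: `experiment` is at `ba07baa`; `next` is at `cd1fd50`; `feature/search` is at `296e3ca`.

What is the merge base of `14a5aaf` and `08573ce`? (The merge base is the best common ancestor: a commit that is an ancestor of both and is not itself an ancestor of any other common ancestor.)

c480e36

Ancestors of 14a5aaf: {14a5aaf, 3e0e246, 740679b, c480e36}.
Ancestors of 08573ce: {08573ce, 740679b, c480e36}.
Common ancestors: {740679b, c480e36}.
Among these, c480e36 is not an ancestor of any other common ancestor — it is the merge base.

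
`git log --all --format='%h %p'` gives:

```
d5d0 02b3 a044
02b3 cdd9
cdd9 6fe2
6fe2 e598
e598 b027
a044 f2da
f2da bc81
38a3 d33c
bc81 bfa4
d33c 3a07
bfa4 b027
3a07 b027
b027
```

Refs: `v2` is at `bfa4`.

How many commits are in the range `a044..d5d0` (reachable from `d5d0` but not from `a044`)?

Reachable from d5d0: {02b3, 6fe2, a044, b027, bc81, bfa4, cdd9, d5d0, e598, f2da}.
Reachable from a044: {a044, b027, bc81, bfa4, f2da}.
In d5d0's history but not a044's: {02b3, 6fe2, cdd9, d5d0, e598} — 5 commits.

5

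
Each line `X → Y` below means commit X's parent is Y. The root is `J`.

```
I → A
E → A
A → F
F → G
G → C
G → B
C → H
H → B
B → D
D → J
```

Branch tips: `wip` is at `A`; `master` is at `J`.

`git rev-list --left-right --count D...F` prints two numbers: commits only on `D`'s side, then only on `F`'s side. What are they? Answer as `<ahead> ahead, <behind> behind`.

0 ahead, 5 behind

Reachable from D: {D, J}.
Reachable from F: {B, C, D, F, G, H, J}.
Only in D's history (ahead): {} — 0.
Only in F's history (behind): {B, C, F, G, H} — 5.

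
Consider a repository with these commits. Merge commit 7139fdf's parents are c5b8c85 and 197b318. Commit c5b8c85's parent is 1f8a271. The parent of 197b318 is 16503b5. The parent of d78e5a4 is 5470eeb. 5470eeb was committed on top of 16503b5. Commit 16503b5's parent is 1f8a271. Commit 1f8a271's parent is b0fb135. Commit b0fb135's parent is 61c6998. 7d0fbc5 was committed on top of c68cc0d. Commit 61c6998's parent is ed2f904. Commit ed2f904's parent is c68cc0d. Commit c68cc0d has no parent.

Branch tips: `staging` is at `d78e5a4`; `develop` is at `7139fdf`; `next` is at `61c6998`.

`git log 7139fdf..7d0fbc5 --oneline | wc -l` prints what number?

1

Reachable from 7d0fbc5: {7d0fbc5, c68cc0d}.
Reachable from 7139fdf: {16503b5, 197b318, 1f8a271, 61c6998, 7139fdf, b0fb135, c5b8c85, c68cc0d, ed2f904}.
In 7d0fbc5's history but not 7139fdf's: {7d0fbc5} — 1 commit.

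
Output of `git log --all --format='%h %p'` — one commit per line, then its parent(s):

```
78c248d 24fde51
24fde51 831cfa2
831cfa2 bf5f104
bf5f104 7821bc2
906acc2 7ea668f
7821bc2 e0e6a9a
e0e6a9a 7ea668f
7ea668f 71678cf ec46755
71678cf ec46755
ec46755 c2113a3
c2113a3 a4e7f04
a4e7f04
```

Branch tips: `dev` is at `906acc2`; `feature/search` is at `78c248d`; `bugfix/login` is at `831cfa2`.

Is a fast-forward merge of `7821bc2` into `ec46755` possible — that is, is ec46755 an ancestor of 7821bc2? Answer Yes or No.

Yes

A fast-forward from ec46755 to 7821bc2 is possible iff ec46755 is an ancestor of 7821bc2.
Ancestors of 7821bc2: {71678cf, 7821bc2, 7ea668f, a4e7f04, c2113a3, e0e6a9a, ec46755}.
ec46755 is among them, so fast-forward is possible.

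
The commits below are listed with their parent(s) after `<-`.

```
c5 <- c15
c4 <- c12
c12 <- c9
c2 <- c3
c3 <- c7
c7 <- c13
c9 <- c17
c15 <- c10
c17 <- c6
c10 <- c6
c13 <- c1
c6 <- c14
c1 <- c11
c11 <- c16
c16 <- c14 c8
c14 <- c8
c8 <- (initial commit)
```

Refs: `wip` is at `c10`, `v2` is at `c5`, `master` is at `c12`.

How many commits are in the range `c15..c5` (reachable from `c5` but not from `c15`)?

1

Reachable from c5: {c10, c14, c15, c5, c6, c8}.
Reachable from c15: {c10, c14, c15, c6, c8}.
In c5's history but not c15's: {c5} — 1 commit.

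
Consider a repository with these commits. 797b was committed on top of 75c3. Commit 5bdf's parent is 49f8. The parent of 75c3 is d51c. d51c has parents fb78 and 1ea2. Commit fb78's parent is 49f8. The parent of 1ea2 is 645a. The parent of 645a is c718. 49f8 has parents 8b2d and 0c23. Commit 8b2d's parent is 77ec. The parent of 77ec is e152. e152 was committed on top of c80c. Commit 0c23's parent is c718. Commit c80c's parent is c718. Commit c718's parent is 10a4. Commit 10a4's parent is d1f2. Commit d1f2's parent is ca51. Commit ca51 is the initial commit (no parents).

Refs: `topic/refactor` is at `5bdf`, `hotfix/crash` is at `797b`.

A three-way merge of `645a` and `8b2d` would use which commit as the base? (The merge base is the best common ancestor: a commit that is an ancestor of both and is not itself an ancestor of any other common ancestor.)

Ancestors of 645a: {10a4, 645a, c718, ca51, d1f2}.
Ancestors of 8b2d: {10a4, 77ec, 8b2d, c718, c80c, ca51, d1f2, e152}.
Common ancestors: {10a4, c718, ca51, d1f2}.
Among these, c718 is not an ancestor of any other common ancestor — it is the merge base.

c718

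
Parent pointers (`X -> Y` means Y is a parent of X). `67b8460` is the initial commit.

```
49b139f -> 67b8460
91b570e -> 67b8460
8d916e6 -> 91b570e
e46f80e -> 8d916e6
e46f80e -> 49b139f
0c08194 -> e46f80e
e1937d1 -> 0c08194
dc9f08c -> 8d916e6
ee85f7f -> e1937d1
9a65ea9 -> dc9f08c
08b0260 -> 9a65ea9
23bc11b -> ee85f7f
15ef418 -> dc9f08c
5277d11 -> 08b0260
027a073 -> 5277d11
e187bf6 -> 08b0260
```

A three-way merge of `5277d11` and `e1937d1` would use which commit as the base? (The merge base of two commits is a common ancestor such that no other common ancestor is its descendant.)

Ancestors of 5277d11: {08b0260, 5277d11, 67b8460, 8d916e6, 91b570e, 9a65ea9, dc9f08c}.
Ancestors of e1937d1: {0c08194, 49b139f, 67b8460, 8d916e6, 91b570e, e1937d1, e46f80e}.
Common ancestors: {67b8460, 8d916e6, 91b570e}.
Among these, 8d916e6 is not an ancestor of any other common ancestor — it is the merge base.

8d916e6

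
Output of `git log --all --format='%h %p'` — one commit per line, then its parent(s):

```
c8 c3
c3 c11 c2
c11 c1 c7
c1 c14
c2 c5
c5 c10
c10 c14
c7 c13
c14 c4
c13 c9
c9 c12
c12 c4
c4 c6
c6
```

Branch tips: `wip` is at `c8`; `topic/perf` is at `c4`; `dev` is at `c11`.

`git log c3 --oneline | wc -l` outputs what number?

13

Walking parent pointers from c3: reachable set = {c1, c10, c11, c12, c13, c14, c2, c3, c4, c5, c6, c7, c9}.
That is 13 commits.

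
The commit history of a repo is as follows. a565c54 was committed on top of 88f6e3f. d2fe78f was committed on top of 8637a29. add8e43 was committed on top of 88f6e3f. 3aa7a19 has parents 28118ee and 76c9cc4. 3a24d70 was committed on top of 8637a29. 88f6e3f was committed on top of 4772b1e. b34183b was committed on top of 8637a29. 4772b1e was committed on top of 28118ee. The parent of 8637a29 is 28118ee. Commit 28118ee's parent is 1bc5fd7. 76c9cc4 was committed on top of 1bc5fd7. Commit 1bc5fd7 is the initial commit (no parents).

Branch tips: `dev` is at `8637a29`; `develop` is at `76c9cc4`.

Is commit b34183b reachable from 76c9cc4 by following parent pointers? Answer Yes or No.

Ancestors of 76c9cc4: {1bc5fd7, 76c9cc4}.
b34183b is not in that set, so it is not an ancestor of 76c9cc4.

No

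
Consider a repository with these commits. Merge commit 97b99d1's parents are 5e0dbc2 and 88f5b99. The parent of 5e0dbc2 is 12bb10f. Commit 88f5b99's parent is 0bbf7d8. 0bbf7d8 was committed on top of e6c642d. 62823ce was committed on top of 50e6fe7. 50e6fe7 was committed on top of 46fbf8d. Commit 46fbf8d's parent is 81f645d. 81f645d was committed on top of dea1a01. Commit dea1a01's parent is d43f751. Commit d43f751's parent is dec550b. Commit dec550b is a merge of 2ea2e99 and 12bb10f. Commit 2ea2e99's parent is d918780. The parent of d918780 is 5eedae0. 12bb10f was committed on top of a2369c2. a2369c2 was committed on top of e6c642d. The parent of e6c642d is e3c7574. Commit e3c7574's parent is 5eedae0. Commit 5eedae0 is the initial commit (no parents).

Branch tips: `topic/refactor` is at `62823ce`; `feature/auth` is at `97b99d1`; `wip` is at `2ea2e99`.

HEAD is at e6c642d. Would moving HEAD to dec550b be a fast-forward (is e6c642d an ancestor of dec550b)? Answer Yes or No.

Yes

A fast-forward from e6c642d to dec550b is possible iff e6c642d is an ancestor of dec550b.
Ancestors of dec550b: {12bb10f, 2ea2e99, 5eedae0, a2369c2, d918780, dec550b, e3c7574, e6c642d}.
e6c642d is among them, so fast-forward is possible.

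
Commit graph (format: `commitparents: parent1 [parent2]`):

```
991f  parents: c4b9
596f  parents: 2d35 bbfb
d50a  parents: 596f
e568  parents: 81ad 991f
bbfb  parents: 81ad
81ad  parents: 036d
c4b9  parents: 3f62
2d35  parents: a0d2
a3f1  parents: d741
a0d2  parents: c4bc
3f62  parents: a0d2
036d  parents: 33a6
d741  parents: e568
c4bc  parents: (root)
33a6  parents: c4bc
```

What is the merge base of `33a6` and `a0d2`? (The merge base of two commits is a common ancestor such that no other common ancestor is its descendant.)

Ancestors of 33a6: {33a6, c4bc}.
Ancestors of a0d2: {a0d2, c4bc}.
Common ancestors: {c4bc}.
The only common ancestor is c4bc, so it is the merge base.

c4bc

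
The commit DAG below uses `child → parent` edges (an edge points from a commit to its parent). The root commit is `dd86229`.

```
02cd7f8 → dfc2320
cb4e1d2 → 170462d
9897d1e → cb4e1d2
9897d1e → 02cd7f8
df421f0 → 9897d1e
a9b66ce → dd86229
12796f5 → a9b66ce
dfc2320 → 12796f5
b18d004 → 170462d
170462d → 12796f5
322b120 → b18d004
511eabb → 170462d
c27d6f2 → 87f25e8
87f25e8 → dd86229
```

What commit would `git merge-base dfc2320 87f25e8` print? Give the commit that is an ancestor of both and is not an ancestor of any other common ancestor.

dd86229

Ancestors of dfc2320: {12796f5, a9b66ce, dd86229, dfc2320}.
Ancestors of 87f25e8: {87f25e8, dd86229}.
Common ancestors: {dd86229}.
The only common ancestor is dd86229, so it is the merge base.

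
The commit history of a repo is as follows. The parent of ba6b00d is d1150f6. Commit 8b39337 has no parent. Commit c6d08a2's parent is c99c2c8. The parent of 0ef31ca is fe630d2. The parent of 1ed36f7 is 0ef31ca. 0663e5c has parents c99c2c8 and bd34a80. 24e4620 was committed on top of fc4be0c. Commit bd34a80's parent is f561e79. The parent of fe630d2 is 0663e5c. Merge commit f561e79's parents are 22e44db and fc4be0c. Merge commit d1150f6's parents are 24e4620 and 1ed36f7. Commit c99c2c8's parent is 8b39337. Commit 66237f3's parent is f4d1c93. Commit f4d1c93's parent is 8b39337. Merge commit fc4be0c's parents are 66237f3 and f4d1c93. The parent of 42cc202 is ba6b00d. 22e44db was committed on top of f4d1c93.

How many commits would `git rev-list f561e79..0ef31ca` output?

5

Reachable from 0ef31ca: {0663e5c, 0ef31ca, 22e44db, 66237f3, 8b39337, bd34a80, c99c2c8, f4d1c93, f561e79, fc4be0c, fe630d2}.
Reachable from f561e79: {22e44db, 66237f3, 8b39337, f4d1c93, f561e79, fc4be0c}.
In 0ef31ca's history but not f561e79's: {0663e5c, 0ef31ca, bd34a80, c99c2c8, fe630d2} — 5 commits.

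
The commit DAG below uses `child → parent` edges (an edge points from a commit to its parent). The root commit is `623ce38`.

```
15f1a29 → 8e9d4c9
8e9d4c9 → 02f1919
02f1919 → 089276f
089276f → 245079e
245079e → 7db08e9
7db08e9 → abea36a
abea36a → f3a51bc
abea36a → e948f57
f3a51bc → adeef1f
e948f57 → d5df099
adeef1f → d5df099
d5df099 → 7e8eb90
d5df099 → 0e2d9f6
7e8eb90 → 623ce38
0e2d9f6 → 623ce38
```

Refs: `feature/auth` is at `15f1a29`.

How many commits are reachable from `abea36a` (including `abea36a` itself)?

Walking parent pointers from abea36a: reachable set = {0e2d9f6, 623ce38, 7e8eb90, abea36a, adeef1f, d5df099, e948f57, f3a51bc}.
That is 8 commits.

8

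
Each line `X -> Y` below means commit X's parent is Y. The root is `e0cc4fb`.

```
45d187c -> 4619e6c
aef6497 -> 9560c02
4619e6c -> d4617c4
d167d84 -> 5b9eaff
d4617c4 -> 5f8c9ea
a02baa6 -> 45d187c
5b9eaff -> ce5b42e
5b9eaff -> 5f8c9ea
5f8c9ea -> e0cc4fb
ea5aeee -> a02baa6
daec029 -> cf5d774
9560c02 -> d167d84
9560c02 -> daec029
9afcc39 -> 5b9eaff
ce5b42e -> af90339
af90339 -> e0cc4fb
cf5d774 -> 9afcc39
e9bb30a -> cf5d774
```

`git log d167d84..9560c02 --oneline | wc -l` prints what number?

4

Reachable from 9560c02: {5b9eaff, 5f8c9ea, 9560c02, 9afcc39, af90339, ce5b42e, cf5d774, d167d84, daec029, e0cc4fb}.
Reachable from d167d84: {5b9eaff, 5f8c9ea, af90339, ce5b42e, d167d84, e0cc4fb}.
In 9560c02's history but not d167d84's: {9560c02, 9afcc39, cf5d774, daec029} — 4 commits.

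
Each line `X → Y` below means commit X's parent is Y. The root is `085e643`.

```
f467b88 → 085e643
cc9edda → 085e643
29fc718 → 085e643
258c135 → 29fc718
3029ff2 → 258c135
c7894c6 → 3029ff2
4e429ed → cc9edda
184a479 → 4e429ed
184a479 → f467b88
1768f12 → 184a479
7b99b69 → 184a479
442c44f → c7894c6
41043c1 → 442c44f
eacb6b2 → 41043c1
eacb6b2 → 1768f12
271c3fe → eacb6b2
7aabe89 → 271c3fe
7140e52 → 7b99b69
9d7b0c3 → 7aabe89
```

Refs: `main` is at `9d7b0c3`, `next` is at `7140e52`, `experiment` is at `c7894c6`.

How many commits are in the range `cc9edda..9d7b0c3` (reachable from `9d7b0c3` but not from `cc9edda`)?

Reachable from 9d7b0c3: {085e643, 1768f12, 184a479, 258c135, 271c3fe, 29fc718, 3029ff2, 41043c1, 442c44f, 4e429ed, 7aabe89, 9d7b0c3, c7894c6, cc9edda, eacb6b2, f467b88}.
Reachable from cc9edda: {085e643, cc9edda}.
In 9d7b0c3's history but not cc9edda's: {1768f12, 184a479, 258c135, 271c3fe, 29fc718, 3029ff2, 41043c1, 442c44f, 4e429ed, 7aabe89, 9d7b0c3, c7894c6, eacb6b2, f467b88} — 14 commits.

14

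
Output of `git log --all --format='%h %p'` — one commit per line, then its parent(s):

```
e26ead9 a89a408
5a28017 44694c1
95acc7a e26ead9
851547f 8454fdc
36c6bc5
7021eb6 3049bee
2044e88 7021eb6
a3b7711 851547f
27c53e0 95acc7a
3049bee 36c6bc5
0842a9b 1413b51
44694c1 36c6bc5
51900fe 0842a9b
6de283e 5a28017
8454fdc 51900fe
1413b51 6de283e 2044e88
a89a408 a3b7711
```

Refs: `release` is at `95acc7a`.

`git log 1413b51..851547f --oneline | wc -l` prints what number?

Reachable from 851547f: {0842a9b, 1413b51, 2044e88, 3049bee, 36c6bc5, 44694c1, 51900fe, 5a28017, 6de283e, 7021eb6, 8454fdc, 851547f}.
Reachable from 1413b51: {1413b51, 2044e88, 3049bee, 36c6bc5, 44694c1, 5a28017, 6de283e, 7021eb6}.
In 851547f's history but not 1413b51's: {0842a9b, 51900fe, 8454fdc, 851547f} — 4 commits.

4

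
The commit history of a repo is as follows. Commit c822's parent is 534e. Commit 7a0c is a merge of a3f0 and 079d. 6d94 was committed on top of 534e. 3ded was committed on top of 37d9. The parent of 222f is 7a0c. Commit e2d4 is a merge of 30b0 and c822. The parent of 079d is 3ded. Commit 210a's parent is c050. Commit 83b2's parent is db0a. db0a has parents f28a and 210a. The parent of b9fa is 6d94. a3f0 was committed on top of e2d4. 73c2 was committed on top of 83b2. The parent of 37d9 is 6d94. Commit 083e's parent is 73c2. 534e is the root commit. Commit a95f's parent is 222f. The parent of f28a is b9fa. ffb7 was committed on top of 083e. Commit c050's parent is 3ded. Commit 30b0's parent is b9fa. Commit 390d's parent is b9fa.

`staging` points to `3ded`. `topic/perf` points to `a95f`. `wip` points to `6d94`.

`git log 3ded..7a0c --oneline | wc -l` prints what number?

Reachable from 7a0c: {079d, 30b0, 37d9, 3ded, 534e, 6d94, 7a0c, a3f0, b9fa, c822, e2d4}.
Reachable from 3ded: {37d9, 3ded, 534e, 6d94}.
In 7a0c's history but not 3ded's: {079d, 30b0, 7a0c, a3f0, b9fa, c822, e2d4} — 7 commits.

7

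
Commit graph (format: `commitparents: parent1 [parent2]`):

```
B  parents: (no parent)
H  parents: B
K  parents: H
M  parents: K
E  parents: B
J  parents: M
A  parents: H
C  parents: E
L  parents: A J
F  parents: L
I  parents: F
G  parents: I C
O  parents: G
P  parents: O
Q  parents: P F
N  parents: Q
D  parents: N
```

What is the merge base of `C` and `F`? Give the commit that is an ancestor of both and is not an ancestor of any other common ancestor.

B

Ancestors of C: {B, C, E}.
Ancestors of F: {A, B, F, H, J, K, L, M}.
Common ancestors: {B}.
The only common ancestor is B, so it is the merge base.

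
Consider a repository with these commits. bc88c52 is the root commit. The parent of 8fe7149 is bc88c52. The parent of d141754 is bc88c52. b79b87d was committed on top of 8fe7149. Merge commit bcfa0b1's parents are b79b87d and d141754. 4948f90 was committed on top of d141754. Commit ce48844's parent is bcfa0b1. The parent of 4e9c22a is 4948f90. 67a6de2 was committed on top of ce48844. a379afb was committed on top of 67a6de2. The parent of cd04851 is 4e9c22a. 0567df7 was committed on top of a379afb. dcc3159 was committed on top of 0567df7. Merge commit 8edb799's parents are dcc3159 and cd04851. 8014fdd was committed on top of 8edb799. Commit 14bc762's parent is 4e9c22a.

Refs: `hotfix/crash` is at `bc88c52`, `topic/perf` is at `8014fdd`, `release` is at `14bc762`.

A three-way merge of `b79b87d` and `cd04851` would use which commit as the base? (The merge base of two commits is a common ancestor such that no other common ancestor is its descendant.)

Ancestors of b79b87d: {8fe7149, b79b87d, bc88c52}.
Ancestors of cd04851: {4948f90, 4e9c22a, bc88c52, cd04851, d141754}.
Common ancestors: {bc88c52}.
The only common ancestor is bc88c52, so it is the merge base.

bc88c52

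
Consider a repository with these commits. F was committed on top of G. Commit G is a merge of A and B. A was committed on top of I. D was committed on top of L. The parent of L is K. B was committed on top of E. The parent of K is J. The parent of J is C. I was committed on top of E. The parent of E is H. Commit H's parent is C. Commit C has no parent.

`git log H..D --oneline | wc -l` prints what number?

Reachable from D: {C, D, J, K, L}.
Reachable from H: {C, H}.
In D's history but not H's: {D, J, K, L} — 4 commits.

4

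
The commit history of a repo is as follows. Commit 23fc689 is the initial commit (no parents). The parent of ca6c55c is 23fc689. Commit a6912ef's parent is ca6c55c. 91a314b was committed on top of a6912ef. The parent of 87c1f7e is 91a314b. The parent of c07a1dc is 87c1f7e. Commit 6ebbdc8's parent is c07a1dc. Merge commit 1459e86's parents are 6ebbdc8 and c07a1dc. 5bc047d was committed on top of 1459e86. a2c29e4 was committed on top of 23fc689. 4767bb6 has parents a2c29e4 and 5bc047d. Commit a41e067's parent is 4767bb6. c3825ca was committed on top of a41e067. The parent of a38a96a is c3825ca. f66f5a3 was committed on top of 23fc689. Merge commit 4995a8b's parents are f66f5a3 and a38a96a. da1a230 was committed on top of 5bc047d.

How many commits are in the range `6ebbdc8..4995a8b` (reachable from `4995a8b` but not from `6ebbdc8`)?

Reachable from 4995a8b: {1459e86, 23fc689, 4767bb6, 4995a8b, 5bc047d, 6ebbdc8, 87c1f7e, 91a314b, a2c29e4, a38a96a, a41e067, a6912ef, c07a1dc, c3825ca, ca6c55c, f66f5a3}.
Reachable from 6ebbdc8: {23fc689, 6ebbdc8, 87c1f7e, 91a314b, a6912ef, c07a1dc, ca6c55c}.
In 4995a8b's history but not 6ebbdc8's: {1459e86, 4767bb6, 4995a8b, 5bc047d, a2c29e4, a38a96a, a41e067, c3825ca, f66f5a3} — 9 commits.

9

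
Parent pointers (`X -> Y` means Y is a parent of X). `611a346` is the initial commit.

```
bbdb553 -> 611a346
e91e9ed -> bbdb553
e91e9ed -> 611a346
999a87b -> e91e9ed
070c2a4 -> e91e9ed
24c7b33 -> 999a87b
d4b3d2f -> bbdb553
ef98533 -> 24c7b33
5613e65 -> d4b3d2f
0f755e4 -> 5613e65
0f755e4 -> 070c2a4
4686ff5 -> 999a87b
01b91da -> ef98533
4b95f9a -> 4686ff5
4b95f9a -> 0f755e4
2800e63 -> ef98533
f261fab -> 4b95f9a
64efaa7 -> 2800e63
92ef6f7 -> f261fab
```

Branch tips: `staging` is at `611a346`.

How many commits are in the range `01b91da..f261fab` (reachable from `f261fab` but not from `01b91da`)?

Reachable from f261fab: {070c2a4, 0f755e4, 4686ff5, 4b95f9a, 5613e65, 611a346, 999a87b, bbdb553, d4b3d2f, e91e9ed, f261fab}.
Reachable from 01b91da: {01b91da, 24c7b33, 611a346, 999a87b, bbdb553, e91e9ed, ef98533}.
In f261fab's history but not 01b91da's: {070c2a4, 0f755e4, 4686ff5, 4b95f9a, 5613e65, d4b3d2f, f261fab} — 7 commits.

7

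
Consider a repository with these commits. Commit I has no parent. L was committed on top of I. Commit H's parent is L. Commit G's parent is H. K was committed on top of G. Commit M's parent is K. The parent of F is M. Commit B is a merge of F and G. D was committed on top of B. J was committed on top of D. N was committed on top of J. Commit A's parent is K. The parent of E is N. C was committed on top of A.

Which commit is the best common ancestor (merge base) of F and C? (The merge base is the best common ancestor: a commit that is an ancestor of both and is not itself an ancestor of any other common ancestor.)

Ancestors of F: {F, G, H, I, K, L, M}.
Ancestors of C: {A, C, G, H, I, K, L}.
Common ancestors: {G, H, I, K, L}.
Among these, K is not an ancestor of any other common ancestor — it is the merge base.

K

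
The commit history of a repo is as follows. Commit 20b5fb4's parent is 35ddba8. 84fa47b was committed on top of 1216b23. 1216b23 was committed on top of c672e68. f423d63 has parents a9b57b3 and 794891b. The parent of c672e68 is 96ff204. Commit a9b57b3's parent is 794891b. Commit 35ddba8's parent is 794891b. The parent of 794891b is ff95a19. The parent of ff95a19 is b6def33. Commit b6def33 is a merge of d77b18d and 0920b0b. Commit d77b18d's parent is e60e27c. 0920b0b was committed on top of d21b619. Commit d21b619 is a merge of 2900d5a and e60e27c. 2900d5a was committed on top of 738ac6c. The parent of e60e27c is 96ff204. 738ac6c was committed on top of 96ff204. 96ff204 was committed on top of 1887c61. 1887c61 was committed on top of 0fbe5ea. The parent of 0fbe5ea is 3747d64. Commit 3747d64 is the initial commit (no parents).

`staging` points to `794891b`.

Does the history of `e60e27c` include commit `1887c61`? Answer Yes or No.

Ancestors of e60e27c (commits reachable by following parents): {0fbe5ea, 1887c61, 3747d64, 96ff204, e60e27c}.
1887c61 is in that set, so it is an ancestor of e60e27c.

Yes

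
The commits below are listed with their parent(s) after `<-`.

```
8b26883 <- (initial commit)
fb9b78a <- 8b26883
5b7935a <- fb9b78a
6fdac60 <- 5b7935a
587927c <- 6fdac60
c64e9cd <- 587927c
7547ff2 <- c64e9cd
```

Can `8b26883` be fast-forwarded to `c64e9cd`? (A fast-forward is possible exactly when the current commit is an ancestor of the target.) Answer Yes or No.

A fast-forward from 8b26883 to c64e9cd is possible iff 8b26883 is an ancestor of c64e9cd.
Ancestors of c64e9cd: {587927c, 5b7935a, 6fdac60, 8b26883, c64e9cd, fb9b78a}.
8b26883 is among them, so fast-forward is possible.

Yes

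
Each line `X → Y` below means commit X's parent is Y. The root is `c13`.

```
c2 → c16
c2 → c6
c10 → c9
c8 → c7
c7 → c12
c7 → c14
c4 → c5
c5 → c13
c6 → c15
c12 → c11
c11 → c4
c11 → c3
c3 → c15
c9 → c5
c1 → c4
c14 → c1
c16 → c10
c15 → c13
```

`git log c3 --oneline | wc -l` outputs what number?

Walking parent pointers from c3: reachable set = {c13, c15, c3}.
That is 3 commits.

3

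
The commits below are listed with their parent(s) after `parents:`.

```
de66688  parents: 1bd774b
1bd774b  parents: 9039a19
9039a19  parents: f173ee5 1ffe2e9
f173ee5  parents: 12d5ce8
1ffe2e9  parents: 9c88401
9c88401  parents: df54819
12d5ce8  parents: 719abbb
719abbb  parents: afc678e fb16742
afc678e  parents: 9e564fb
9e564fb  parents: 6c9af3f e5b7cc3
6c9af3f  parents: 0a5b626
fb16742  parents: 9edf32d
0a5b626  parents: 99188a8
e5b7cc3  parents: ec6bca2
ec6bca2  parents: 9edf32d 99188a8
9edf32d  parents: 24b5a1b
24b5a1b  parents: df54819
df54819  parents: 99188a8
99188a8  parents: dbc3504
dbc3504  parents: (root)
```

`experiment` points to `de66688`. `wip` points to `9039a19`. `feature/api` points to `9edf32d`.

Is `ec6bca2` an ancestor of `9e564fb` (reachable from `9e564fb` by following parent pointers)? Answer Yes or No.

Ancestors of 9e564fb (commits reachable by following parents): {0a5b626, 24b5a1b, 6c9af3f, 99188a8, 9e564fb, 9edf32d, dbc3504, df54819, e5b7cc3, ec6bca2}.
ec6bca2 is in that set, so it is an ancestor of 9e564fb.

Yes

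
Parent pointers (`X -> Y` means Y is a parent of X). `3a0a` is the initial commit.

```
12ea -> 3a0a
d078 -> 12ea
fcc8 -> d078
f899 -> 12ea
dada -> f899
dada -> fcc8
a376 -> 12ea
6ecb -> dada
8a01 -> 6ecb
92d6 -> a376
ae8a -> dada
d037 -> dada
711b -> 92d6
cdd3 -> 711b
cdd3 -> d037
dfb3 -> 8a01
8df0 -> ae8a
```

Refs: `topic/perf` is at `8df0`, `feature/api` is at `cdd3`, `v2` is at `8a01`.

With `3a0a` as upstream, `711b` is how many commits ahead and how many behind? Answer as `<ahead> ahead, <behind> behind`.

Reachable from 711b: {12ea, 3a0a, 711b, 92d6, a376}.
Reachable from 3a0a: {3a0a}.
Only in 711b's history (ahead): {12ea, 711b, 92d6, a376} — 4.
Only in 3a0a's history (behind): {} — 0.

4 ahead, 0 behind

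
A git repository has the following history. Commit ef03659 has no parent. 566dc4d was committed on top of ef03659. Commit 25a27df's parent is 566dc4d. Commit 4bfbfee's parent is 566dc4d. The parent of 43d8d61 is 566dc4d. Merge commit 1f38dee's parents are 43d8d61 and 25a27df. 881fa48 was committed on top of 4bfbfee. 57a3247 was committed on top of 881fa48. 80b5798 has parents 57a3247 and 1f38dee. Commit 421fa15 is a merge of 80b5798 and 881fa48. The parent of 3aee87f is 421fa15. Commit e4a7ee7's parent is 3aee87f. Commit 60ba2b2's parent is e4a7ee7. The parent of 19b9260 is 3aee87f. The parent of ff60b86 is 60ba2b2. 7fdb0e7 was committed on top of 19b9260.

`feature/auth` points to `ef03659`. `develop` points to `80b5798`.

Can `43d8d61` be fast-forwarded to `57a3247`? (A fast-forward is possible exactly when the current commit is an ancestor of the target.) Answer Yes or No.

No

A fast-forward from 43d8d61 to 57a3247 is possible iff 43d8d61 is an ancestor of 57a3247.
Ancestors of 57a3247: {4bfbfee, 566dc4d, 57a3247, 881fa48, ef03659}.
43d8d61 is not among them, so fast-forward is not possible.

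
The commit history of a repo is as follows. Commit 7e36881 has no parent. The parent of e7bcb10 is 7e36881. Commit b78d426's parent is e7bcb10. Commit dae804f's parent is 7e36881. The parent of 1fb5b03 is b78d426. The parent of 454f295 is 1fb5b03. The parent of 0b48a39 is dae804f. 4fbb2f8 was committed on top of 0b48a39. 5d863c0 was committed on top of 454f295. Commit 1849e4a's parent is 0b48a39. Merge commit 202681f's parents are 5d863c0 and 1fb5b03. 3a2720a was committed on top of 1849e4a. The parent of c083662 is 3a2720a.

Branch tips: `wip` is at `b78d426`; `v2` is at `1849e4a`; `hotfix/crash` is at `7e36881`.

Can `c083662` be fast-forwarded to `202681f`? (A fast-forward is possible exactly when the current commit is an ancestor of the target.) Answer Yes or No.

A fast-forward from c083662 to 202681f is possible iff c083662 is an ancestor of 202681f.
Ancestors of 202681f: {1fb5b03, 202681f, 454f295, 5d863c0, 7e36881, b78d426, e7bcb10}.
c083662 is not among them, so fast-forward is not possible.

No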